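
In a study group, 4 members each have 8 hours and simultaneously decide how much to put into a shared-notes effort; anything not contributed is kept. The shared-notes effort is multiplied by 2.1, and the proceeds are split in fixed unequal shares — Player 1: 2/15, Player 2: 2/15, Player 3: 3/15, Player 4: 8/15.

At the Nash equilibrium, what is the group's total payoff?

40.80 hours

Player j's private return per contributed unit is 2.1 × (j's share). Contributing is weakly dominant for j when that share is at least 1/2.1 = 0.4762, and contributing 0 is dominant otherwise.
The only share above 0.4762 is Player 4's 8/15, contributing 8; the remaining 3 contribute 0. Total contributed: 8.
The shared-notes effort pays out 2.1 × 8 = 16.80 in total (split across the unequal shares, but the aggregate is all that matters for the group sum).
The 3 free-riders keep 8 each, adding 24. Group total = 24 + 16.80 = 40.80.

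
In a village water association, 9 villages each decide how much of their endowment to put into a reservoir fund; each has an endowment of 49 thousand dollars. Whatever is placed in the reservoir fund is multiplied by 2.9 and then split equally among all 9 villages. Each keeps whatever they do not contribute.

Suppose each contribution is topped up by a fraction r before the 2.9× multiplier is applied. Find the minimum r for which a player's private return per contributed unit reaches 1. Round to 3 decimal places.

With matching at rate r, one contributed unit becomes (1 + r) in the reservoir fund and returns 2.9 × (1 + r) / 9 to the contributor.
Setting this equal to 1: 1 + r = 9/2.9 = 3.1034.
So the minimum matching rate is r = 3.1034 − 1 = 2.103.

2.103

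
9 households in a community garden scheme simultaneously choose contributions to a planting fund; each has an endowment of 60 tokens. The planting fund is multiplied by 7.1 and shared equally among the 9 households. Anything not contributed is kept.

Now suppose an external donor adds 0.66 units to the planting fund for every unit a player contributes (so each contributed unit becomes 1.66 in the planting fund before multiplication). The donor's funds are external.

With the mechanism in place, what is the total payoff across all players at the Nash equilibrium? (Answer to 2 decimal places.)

The effective private return per unit is now 7.1 × 1.66 / 9 = 1.3096 > 1, so every player's dominant strategy flips to full contribution.
So the Nash equilibrium is full contribution by all 9; the group earns 7.1 × 1.66 × 540 = 6364.44.

6364.44 tokens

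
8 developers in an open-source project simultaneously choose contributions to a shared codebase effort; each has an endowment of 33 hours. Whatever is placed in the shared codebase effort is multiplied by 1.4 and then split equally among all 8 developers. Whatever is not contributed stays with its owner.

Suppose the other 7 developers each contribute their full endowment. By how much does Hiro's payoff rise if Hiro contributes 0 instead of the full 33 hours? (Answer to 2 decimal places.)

Switching from a contribution of 33 to 0 lets Hiro keep an extra 33 hours, but lowers the shared codebase effort by 33, which costs Hiro their own share of that drop: 1.4/8 × 33 = 5.77.
Net gain = 33 − 5.77 = 27.23. The private return per contributed unit (0.1750) is below 1, so free-riding is indeed the best response regardless of what the others do.

27.23 hours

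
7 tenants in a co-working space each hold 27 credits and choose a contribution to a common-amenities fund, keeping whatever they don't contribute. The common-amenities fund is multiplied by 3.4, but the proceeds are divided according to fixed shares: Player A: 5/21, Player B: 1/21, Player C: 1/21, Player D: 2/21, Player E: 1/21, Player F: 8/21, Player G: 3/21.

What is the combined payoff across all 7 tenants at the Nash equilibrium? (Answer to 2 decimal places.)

A player with share s gets back 3.4·s per unit contributed, so full contribution is dominant for anyone with s > 1/3.4 = 0.2941 and zero contribution is dominant for anyone below.
The only share above 0.2941 is Player F's 8/21, contributing 27; the remaining 6 contribute 0. Total contributed: 27.
The common-amenities fund pays out 3.4 × 27 = 91.80 in total (split across the unequal shares, but the aggregate is all that matters for the group sum).
The 6 free-riders keep 27 each, adding 162. Group total = 162 + 91.80 = 253.80.

253.80 credits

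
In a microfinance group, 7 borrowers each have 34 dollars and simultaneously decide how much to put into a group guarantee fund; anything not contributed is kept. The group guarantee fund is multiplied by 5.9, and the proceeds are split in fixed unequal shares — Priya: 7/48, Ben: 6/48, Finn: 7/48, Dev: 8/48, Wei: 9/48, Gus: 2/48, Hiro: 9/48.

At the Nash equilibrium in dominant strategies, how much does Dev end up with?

100.87 dollars

For player j, contributing a unit is worthwhile iff 5.9 × (j's share) ≥ 1, i.e. iff j's share is at least 0.1695.
The shares above 0.1695 belong to Wei and Hiro, contributing 34 each; the remaining 5 contribute 0. Total contributed: 68.
Dev keeps 34 and receives 5.9 × 68 × 8/48 = 66.87 from the group guarantee fund, for a payoff of 100.87.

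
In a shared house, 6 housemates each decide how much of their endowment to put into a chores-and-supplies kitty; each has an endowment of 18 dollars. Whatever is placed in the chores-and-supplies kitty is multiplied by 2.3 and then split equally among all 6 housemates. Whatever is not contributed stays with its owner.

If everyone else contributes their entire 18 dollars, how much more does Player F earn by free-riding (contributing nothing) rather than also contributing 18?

11.10 dollars

Switching from a contribution of 18 to 0 lets Player F keep an extra 18 dollars, but lowers the chores-and-supplies kitty by 18, which costs Player F their own share of that drop: 2.3/6 × 18 = 6.90.
Net gain = 18 − 6.90 = 11.10. The private return per contributed unit (0.3833) is below 1, so free-riding is indeed the best response regardless of what the others do.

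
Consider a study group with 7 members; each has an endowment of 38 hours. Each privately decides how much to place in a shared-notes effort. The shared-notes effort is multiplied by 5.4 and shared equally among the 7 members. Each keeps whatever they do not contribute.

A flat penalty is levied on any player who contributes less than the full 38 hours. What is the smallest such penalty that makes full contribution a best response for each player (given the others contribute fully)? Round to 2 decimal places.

8.69 hours

Given the others contribute fully, the best deviation is to contribute 0 (any partial contribution still incurs the fine and gives up units whose private return 0.7714 is below 1).
Deviating from 38 to 0 saves 38 hours but forfeits the deviator's share of the drop in the shared-notes effort: 5.4/7 × 38 = 29.31.
So the deviation gain is 38 − 29.31 = 8.69, and the fine must be at least 8.69 hours to wipe it out.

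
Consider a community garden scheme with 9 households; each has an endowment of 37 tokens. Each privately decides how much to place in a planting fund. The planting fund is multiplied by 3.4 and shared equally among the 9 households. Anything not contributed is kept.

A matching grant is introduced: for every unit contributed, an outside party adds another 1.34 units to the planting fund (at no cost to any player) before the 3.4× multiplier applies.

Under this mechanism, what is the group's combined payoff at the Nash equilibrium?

With the mechanism, a contributed unit returns 3.4 × 2.34 / 9 = 0.8840 per unit of net cost — still below 1 — so contributing 0 remains dominant for every player.
Everyone keeps their endowment and the group total is 9 × 37 = 333.

333.00 tokens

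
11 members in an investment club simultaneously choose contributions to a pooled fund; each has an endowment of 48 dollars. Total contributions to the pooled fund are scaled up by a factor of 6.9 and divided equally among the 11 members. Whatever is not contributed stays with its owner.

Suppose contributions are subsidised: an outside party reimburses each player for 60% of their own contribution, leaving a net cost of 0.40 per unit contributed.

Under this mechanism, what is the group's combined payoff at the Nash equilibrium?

3960.00 dollars

Under the mechanism each unit contributed yields (6.9/11) / 0.40 = 1.5682 back to its contributor per unit of net cost, which exceeds 1, making full contribution the dominant choice for everyone.
At the Nash equilibrium everyone contributes 48. Group total payoff = 11 × (48 × 0.60 + 6.9 × 48) = 3960.00.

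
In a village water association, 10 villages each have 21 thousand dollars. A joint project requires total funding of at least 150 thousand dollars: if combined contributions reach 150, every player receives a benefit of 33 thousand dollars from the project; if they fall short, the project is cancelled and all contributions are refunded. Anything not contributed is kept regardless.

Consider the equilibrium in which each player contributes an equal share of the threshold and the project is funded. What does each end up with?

39 thousand dollars

Equal share of the threshold: 150/10 = 15.
At this profile no one gains by cutting their contribution: any cut drops the total below 150, the project is cancelled, contributions are refunded, and the deviator ends with 21, which is less than 21 − 15 + 33 = 39. Contributing more than 15 just wastes the excess. So contributing exactly 15 is a best response.
Each player's payoff: 21 − 15 + 33 = 39.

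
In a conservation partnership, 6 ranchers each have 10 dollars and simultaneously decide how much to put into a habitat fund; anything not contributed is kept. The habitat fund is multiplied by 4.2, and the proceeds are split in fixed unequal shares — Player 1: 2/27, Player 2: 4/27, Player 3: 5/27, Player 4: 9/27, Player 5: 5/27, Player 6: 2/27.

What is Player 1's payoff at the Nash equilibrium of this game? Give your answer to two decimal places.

13.11 dollars

Player j's private return per contributed unit is 4.2 × (j's share). Contributing is weakly dominant for j when that share is at least 1/4.2 = 0.2381, and contributing 0 is dominant otherwise.
The only share above 0.2381 is Player 4's 9/27, contributing 10; the remaining 5 contribute 0. Total contributed: 10.
Player 1 keeps 10 and receives 4.2 × 10 × 2/27 = 3.11 from the habitat fund, for a payoff of 13.11.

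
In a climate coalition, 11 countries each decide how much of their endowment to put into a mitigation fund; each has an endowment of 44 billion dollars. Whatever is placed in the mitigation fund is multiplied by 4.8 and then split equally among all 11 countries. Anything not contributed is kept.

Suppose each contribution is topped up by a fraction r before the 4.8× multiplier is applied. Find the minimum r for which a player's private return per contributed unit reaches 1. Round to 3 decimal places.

1.292

With matching at rate r, one contributed unit becomes (1 + r) in the mitigation fund and returns 4.8 × (1 + r) / 11 to the contributor.
Setting this equal to 1: 1 + r = 11/4.8 = 2.2917.
So the minimum matching rate is r = 2.2917 − 1 = 1.292.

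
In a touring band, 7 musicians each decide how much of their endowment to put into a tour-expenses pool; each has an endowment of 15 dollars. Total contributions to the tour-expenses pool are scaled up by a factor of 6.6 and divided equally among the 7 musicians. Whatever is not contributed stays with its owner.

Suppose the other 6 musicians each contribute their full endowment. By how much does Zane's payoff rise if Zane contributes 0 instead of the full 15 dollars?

0.86 dollars

Switching from a contribution of 15 to 0 lets Zane keep an extra 15 dollars, but lowers the tour-expenses pool by 15, which costs Zane their own share of that drop: 6.6/7 × 15 = 14.14.
Net gain = 15 − 14.14 = 0.86. The private return per contributed unit (0.9429) is below 1, so free-riding is indeed the best response regardless of what the others do.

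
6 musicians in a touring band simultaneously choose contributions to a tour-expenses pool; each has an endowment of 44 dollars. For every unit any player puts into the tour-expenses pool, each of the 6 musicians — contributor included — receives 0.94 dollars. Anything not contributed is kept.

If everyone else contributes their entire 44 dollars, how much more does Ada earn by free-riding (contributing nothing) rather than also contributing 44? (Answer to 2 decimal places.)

Switching from a contribution of 44 to 0 lets Ada keep an extra 44 dollars, but lowers the tour-expenses pool by 44, which costs Ada their own share of that drop: 0.94 × 44 = 41.36.
Net gain = 44 − 41.36 = 2.64. The private return per contributed unit (0.94) is below 1, so free-riding is indeed the best response regardless of what the others do.

2.64 dollars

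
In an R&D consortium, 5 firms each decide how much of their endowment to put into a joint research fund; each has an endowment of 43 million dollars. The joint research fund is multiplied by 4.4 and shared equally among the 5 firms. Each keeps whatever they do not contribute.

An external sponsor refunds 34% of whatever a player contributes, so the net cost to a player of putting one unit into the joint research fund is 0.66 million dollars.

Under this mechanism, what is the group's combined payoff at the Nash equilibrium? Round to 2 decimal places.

With the mechanism, a contributed unit returns (4.4/5) / 0.66 = 1.3333 per unit of net cost to the contributor — now above 1 — so contributing fully is weakly dominant for every player.
At the Nash equilibrium everyone contributes 43. Group total payoff = 5 × (43 × 0.34 + 4.4 × 43) = 1019.10.

1019.10 million dollars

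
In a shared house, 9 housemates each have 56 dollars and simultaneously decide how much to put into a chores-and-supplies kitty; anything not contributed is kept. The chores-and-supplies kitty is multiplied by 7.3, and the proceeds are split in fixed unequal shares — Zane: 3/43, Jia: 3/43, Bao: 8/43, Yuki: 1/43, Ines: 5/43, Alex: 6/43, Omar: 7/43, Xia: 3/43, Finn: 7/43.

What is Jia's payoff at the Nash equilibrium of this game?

A player with share s gets back 7.3·s per unit contributed, so full contribution is dominant for anyone with s > 1/7.3 = 0.1370 and zero contribution is dominant for anyone below.
The shares above 0.1370 belong to Bao, Alex, Omar and Finn, contributing 56 each; the remaining 5 contribute 0. Total contributed: 224.
Jia keeps 56 and receives 7.3 × 224 × 3/43 = 114.08 from the chores-and-supplies kitty, for a payoff of 170.08.

170.08 dollars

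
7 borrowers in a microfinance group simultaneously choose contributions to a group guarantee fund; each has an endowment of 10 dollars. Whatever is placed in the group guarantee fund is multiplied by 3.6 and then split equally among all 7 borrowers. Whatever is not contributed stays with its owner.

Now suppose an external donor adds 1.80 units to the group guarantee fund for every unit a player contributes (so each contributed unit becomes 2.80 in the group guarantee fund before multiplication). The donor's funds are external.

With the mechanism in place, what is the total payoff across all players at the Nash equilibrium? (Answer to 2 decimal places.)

705.60 dollars

With the mechanism, a contributed unit returns 3.6 × 2.80 / 7 = 1.4400 per unit of net cost to the contributor — now above 1 — so contributing fully is weakly dominant for every player.
At the Nash equilibrium everyone contributes 10. Group total payoff = 3.6 × 2.80 × 70 = 705.60.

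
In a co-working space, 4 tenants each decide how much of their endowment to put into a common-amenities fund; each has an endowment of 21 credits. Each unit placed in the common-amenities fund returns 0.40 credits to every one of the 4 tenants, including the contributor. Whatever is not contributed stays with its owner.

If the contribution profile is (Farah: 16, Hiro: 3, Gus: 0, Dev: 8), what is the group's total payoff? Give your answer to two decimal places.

Total contributed: 16 + 3 + 0 + 8 = 27; total kept: 4 × 21 − 27 = 57.
The common-amenities fund pays out 0.40 × 4 × 27 = 43.20 in aggregate.
Group total = 57 + 43.20 = 100.20.

100.20 credits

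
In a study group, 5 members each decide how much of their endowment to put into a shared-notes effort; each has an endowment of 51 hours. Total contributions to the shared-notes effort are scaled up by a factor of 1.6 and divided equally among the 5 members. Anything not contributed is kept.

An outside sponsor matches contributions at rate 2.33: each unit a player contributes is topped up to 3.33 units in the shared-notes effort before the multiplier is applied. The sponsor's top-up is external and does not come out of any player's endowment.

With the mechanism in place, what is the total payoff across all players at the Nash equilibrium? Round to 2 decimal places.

Under the mechanism each unit contributed yields 1.6 × 3.33 / 5 = 1.0656 back to its contributor per unit of net cost, which exceeds 1, making full contribution the dominant choice for everyone.
So the Nash equilibrium is full contribution by all 5; the group earns 1.6 × 3.33 × 255 = 1358.64.

1358.64 hours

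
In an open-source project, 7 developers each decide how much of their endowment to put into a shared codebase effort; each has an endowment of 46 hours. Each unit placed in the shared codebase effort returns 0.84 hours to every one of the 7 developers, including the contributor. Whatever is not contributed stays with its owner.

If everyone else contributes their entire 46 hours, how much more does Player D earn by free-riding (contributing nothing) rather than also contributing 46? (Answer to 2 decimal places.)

7.36 hours

Switching from a contribution of 46 to 0 lets Player D keep an extra 46 hours, but lowers the shared codebase effort by 46, which costs Player D their own share of that drop: 0.84 × 46 = 38.64.
Net gain = 46 − 38.64 = 7.36. The private return per contributed unit (0.84) is below 1, so free-riding is indeed the best response regardless of what the others do.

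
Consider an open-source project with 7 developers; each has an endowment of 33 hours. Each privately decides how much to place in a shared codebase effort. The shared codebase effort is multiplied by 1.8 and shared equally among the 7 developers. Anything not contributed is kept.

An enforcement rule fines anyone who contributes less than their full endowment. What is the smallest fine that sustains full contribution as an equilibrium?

24.51 hours

Given the others contribute fully, the best deviation is to contribute 0 (any partial contribution still incurs the fine and gives up units whose private return 0.2571 is below 1).
Deviating from 33 to 0 saves 33 hours but forfeits the deviator's share of the drop in the shared codebase effort: 1.8/7 × 33 = 8.49.
So the deviation gain is 33 − 8.49 = 24.51, and the fine must be at least 24.51 hours to wipe it out.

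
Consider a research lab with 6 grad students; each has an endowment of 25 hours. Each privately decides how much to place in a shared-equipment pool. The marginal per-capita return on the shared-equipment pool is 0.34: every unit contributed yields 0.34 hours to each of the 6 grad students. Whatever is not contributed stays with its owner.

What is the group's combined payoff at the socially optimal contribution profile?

Each contributed unit returns 2.040 to the group as a whole (0.34 to each of 6 players), which exceeds 1, so the social optimum is full contribution: group total = 2.040 × 150 = 306.00.

306.00 hours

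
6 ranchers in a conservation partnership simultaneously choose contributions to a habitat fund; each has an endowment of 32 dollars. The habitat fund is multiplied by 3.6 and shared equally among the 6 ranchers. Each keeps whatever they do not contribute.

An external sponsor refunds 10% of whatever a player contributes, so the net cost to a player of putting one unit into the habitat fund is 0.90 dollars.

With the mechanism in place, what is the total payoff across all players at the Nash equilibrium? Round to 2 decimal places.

192.00 dollars

The effective private return is (3.6/6) / 0.90 = 0.6667, which is still under 1, so the mechanism doesn't change anyone's dominant strategy: zero contribution.
At the Nash equilibrium no one contributes; group total payoff = 6 × 32 = 192.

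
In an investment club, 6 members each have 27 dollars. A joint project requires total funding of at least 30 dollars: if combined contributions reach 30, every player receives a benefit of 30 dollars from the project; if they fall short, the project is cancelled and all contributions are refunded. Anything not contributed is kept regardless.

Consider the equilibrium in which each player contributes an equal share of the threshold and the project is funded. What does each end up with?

52 dollars

Equal share of the threshold: 30/6 = 5.
At this profile no one gains by cutting their contribution: any cut drops the total below 30, the project is cancelled, contributions are refunded, and the deviator ends with 27, which is less than 27 − 5 + 30 = 52. Contributing more than 5 just wastes the excess. So contributing exactly 5 is a best response.
Each player's payoff: 27 − 5 + 30 = 52.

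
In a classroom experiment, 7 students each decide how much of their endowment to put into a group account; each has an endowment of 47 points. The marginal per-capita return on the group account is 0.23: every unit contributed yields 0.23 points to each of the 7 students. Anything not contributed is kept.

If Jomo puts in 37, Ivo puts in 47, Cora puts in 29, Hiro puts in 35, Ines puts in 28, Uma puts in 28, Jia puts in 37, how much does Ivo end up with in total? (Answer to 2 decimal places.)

Total contributed: 37 + 47 + 29 + 35 + 28 + 28 + 37 = 241.
Each receives 0.23 × 241 = 55.43 from the group account.
Ivo keeps 47 − 47 = 0, so Ivo's payoff is 0 + 55.43 = 55.43.

55.43 points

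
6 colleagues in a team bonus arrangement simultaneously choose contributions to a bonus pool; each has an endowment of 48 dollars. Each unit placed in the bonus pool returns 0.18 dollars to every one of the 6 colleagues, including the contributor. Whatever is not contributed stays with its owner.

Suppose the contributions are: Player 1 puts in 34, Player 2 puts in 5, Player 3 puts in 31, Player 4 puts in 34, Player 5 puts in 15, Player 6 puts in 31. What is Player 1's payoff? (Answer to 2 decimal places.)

Total contributed: 34 + 5 + 31 + 34 + 15 + 31 = 150.
Each receives 0.18 × 150 = 27.00 from the bonus pool.
Player 1 keeps 48 − 34 = 14, so Player 1's payoff is 14 + 27.00 = 41.00.

41.00 dollars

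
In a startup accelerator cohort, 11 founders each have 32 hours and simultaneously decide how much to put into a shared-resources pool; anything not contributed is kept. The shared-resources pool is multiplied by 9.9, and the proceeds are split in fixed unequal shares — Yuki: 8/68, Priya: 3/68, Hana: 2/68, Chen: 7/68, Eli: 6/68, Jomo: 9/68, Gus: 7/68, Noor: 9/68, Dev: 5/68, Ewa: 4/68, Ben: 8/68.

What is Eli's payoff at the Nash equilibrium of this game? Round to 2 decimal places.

Each unit j contributes comes back to j as 9.9 × (j's share), so j prefers to contribute only if that share exceeds 1/9.9 = 0.1010; otherwise keeping the unit dominates.
The shares above 0.1010 belong to Yuki, Chen, Jomo, Gus, Noor and Ben, contributing 32 each; the remaining 5 contribute 0. Total contributed: 192.
Eli keeps 32 and receives 9.9 × 192 × 6/68 = 167.72 from the shared-resources pool, for a payoff of 199.72.

199.72 hours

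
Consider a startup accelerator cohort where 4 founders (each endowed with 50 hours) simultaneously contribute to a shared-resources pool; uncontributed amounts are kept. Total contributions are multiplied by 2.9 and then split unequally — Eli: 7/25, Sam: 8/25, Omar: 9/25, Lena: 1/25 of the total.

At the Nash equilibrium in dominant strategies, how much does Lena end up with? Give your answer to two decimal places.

For player j, contributing a unit is worthwhile iff 2.9 × (j's share) ≥ 1, i.e. iff j's share is at least 0.3448.
Omar alone (share 9/25) is above the threshold, contributing 50; the remaining 3 contribute 0. Total contributed: 50.
Lena keeps 50 and receives 2.9 × 50 × 1/25 = 5.80 from the shared-resources pool, for a payoff of 55.80.

55.80 hours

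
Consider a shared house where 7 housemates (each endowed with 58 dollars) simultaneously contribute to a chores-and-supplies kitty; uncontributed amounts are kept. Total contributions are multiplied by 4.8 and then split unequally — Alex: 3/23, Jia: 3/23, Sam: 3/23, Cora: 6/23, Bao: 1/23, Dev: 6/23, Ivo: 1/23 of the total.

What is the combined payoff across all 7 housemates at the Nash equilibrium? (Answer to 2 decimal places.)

846.80 dollars

A player with share s gets back 4.8·s per unit contributed, so full contribution is dominant for anyone with s > 1/4.8 = 0.2083 and zero contribution is dominant for anyone below.
Cora and Dev are above the threshold, contributing 58 each; the remaining 5 contribute 0. Total contributed: 116.
The chores-and-supplies kitty pays out 4.8 × 116 = 556.80 in total (split across the unequal shares, but the aggregate is all that matters for the group sum).
The 5 free-riders keep 58 each, adding 290. Group total = 290 + 556.80 = 846.80.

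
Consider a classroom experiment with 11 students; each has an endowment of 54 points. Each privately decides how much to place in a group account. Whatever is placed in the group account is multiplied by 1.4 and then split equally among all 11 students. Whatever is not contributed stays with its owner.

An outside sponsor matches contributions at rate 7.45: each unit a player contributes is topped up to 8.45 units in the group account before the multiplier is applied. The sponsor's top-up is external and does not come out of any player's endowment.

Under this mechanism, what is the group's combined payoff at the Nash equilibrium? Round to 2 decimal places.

7027.02 points

With the mechanism, a contributed unit returns 1.4 × 8.45 / 11 = 1.0755 per unit of net cost to the contributor — now above 1 — so contributing fully is weakly dominant for every player.
So the Nash equilibrium is full contribution by all 11; the group earns 1.4 × 8.45 × 594 = 7027.02.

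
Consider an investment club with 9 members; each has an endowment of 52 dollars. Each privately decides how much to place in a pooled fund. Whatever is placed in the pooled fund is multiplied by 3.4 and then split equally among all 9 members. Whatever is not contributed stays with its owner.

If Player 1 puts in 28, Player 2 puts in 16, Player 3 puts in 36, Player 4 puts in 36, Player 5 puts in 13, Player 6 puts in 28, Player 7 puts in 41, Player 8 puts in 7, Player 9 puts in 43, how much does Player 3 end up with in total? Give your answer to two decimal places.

109.69 dollars

Total contributed: 28 + 16 + 36 + 36 + 13 + 28 + 41 + 7 + 43 = 248.
Each receives 3.4 × 248 / 9 = 93.69 from the pooled fund.
Player 3 keeps 52 − 36 = 16, so Player 3's payoff is 16 + 93.69 = 109.69.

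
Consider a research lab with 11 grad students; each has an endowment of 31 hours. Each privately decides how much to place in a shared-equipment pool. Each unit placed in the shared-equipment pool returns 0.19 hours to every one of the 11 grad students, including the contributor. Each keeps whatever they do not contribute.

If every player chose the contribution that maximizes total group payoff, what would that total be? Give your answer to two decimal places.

Each contributed unit returns 2.090 to the group as a whole (0.19 to each of 11 players), which exceeds 1, so the social optimum is full contribution: group total = 2.090 × 341 = 712.69.

712.69 hours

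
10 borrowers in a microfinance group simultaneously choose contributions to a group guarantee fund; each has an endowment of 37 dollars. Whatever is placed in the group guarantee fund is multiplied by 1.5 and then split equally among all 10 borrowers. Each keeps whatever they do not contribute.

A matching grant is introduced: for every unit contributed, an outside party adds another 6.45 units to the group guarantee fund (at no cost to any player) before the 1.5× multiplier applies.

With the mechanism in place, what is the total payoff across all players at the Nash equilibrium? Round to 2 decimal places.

Under the mechanism each unit contributed yields 1.5 × 7.45 / 10 = 1.1175 back to its contributor per unit of net cost, which exceeds 1, making full contribution the dominant choice for everyone.
At the Nash equilibrium everyone contributes 37. Group total payoff = 1.5 × 7.45 × 370 = 4134.75.

4134.75 dollars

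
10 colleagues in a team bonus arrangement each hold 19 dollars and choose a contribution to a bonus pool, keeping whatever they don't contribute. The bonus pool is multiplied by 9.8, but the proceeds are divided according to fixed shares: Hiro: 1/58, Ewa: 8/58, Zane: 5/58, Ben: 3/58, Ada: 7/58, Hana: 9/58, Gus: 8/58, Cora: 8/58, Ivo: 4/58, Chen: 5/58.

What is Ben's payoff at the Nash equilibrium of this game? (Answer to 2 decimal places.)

67.16 dollars

For player j, contributing a unit is worthwhile iff 9.8 × (j's share) ≥ 1, i.e. iff j's share is at least 0.1020.
Ewa, Ada, Hana, Gus and Cora are above the threshold, contributing 19 each; the remaining 5 contribute 0. Total contributed: 95.
Ben keeps 19 and receives 9.8 × 95 × 3/58 = 48.16 from the bonus pool, for a payoff of 67.16.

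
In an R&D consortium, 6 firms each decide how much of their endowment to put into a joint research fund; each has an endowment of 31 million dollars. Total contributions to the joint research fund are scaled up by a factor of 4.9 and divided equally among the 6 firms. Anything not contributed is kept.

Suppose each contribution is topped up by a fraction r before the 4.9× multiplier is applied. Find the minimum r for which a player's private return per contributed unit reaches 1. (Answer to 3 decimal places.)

0.224

With matching at rate r, one contributed unit becomes (1 + r) in the joint research fund and returns 4.9 × (1 + r) / 6 to the contributor.
Setting this equal to 1: 1 + r = 6/4.9 = 1.2245.
So the minimum matching rate is r = 1.2245 − 1 = 0.224.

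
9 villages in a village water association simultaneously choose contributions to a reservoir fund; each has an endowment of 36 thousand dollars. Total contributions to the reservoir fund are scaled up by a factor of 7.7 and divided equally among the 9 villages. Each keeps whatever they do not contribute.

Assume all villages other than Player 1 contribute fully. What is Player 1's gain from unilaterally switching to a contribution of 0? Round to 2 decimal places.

Switching from a contribution of 36 to 0 lets Player 1 keep an extra 36 thousand dollars, but lowers the reservoir fund by 36, which costs Player 1 their own share of that drop: 7.7/9 × 36 = 30.80.
Net gain = 36 − 30.80 = 5.20. The private return per contributed unit (0.8556) is below 1, so free-riding is indeed the best response regardless of what the others do.

5.20 thousand dollars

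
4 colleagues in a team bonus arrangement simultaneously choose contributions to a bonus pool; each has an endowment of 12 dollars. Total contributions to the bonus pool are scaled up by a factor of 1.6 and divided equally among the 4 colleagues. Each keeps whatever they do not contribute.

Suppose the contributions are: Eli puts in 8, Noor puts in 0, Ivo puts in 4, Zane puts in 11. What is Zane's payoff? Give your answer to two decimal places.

Total contributed: 8 + 0 + 4 + 11 = 23.
Each receives 1.6 × 23 / 4 = 9.20 from the bonus pool.
Zane keeps 12 − 11 = 1, so Zane's payoff is 1 + 9.20 = 10.20.

10.20 dollars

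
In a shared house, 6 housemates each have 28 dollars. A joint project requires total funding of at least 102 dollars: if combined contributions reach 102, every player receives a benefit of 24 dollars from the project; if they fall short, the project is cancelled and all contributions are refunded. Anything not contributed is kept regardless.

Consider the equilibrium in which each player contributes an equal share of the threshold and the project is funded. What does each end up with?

35 dollars

Equal share of the threshold: 102/6 = 17.
At this profile no one gains by cutting their contribution: any cut drops the total below 102, the project is cancelled, contributions are refunded, and the deviator ends with 28, which is less than 28 − 17 + 24 = 35. Contributing more than 17 just wastes the excess. So contributing exactly 17 is a best response.
Each player's payoff: 28 − 17 + 24 = 35.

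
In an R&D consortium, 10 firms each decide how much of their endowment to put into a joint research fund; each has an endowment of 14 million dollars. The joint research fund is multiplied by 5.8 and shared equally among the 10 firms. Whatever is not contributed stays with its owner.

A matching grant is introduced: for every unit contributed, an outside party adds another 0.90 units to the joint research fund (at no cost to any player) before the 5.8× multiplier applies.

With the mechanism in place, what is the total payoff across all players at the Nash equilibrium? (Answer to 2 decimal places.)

Under the mechanism each unit contributed yields 5.8 × 1.90 / 10 = 1.1020 back to its contributor per unit of net cost, which exceeds 1, making full contribution the dominant choice for everyone.
So the Nash equilibrium is full contribution by all 10; the group earns 5.8 × 1.90 × 140 = 1542.80.

1542.80 million dollars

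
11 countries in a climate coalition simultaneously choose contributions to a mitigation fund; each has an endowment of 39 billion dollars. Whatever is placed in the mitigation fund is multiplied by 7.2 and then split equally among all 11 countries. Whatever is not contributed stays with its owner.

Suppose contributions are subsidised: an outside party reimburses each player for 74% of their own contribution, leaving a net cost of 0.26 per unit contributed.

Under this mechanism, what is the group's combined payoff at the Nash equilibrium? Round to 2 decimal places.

With the mechanism, a contributed unit returns (7.2/11) / 0.26 = 2.5175 per unit of net cost to the contributor — now above 1 — so contributing fully is weakly dominant for every player.
So the Nash equilibrium is full contribution by all 11; the group earns 11 × (39 × 0.74 + 7.2 × 39) = 3406.26.

3406.26 billion dollars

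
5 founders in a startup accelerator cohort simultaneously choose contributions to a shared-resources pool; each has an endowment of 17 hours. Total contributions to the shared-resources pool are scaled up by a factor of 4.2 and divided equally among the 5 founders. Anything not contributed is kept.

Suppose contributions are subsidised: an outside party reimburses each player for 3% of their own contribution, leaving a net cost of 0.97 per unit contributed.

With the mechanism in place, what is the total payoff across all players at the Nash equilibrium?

85.00 hours

Even with the mechanism, each unit contributed returns only (4.2/5) / 0.97 = 0.8660 per unit of net cost, so contributing nothing is still dominant.
Everyone keeps their endowment and the group total is 5 × 17 = 85.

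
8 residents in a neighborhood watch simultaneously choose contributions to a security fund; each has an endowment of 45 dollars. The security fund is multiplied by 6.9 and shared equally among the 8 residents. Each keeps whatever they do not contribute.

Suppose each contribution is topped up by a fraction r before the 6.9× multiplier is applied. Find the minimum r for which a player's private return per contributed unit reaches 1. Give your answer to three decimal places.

0.159

With matching at rate r, one contributed unit becomes (1 + r) in the security fund and returns 6.9 × (1 + r) / 8 to the contributor.
Setting this equal to 1: 1 + r = 8/6.9 = 1.1594.
So the minimum matching rate is r = 1.1594 − 1 = 0.159.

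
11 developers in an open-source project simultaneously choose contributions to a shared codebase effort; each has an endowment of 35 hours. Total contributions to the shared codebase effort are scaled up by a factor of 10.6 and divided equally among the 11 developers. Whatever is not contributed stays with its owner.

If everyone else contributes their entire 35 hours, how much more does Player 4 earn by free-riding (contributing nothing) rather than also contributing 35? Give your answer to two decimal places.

1.27 hours

Switching from a contribution of 35 to 0 lets Player 4 keep an extra 35 hours, but lowers the shared codebase effort by 35, which costs Player 4 their own share of that drop: 10.6/11 × 35 = 33.73.
Net gain = 35 − 33.73 = 1.27. The private return per contributed unit (0.9636) is below 1, so free-riding is indeed the best response regardless of what the others do.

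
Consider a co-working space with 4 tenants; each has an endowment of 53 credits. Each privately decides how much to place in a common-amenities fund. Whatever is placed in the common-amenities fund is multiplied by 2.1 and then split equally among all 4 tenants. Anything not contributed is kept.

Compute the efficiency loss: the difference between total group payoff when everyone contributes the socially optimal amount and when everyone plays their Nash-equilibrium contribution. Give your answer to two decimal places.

233.20 credits

Each contributed unit returns 2.1/4 = 0.5250 to its contributor — below 1 — so contributing 0 is dominant for every player. At the Nash equilibrium everyone keeps their 53, and the group total is 4 × 53 = 212.
Each contributed unit returns 2.100 to the group as a whole (0.5250 to each of 4 players), which exceeds 1, so the social optimum is full contribution: group total = 2.100 × 212 = 445.20.
Efficiency loss = 445.20 − 212 = 233.20.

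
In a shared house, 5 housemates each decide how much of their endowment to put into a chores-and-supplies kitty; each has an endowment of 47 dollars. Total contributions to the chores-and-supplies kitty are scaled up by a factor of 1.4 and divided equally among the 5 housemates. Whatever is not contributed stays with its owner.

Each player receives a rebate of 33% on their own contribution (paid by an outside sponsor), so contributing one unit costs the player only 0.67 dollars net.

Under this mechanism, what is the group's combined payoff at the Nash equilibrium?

Even with the mechanism, each unit contributed returns only (1.4/5) / 0.67 = 0.4179 per unit of net cost, so contributing nothing is still dominant.
Everyone keeps their endowment and the group total is 5 × 47 = 235.

235.00 dollars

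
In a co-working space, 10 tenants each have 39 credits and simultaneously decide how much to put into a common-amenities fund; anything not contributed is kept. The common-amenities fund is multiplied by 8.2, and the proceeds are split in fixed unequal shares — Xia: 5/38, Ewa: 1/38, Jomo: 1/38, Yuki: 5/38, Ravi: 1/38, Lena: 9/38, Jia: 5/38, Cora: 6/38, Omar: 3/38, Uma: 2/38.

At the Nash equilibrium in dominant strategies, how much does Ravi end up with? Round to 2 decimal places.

81.08 credits

Each unit j contributes comes back to j as 8.2 × (j's share), so j prefers to contribute only if that share exceeds 1/8.2 = 0.1220; otherwise keeping the unit dominates.
The shares above 0.1220 belong to Xia, Yuki, Lena, Jia and Cora, contributing 39 each; the remaining 5 contribute 0. Total contributed: 195.
Ravi keeps 39 and receives 8.2 × 195 × 1/38 = 42.08 from the common-amenities fund, for a payoff of 81.08.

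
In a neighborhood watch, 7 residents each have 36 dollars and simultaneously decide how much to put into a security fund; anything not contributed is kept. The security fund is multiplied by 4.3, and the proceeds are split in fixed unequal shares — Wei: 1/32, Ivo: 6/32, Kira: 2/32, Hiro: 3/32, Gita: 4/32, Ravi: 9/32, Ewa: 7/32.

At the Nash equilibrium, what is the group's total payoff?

Player j's private return per contributed unit is 4.3 × (j's share). Contributing is weakly dominant for j when that share is at least 1/4.3 = 0.2326, and contributing 0 is dominant otherwise.
Only Ravi (9/32) clears that bar, contributing 36; the remaining 6 contribute 0. Total contributed: 36.
The security fund pays out 4.3 × 36 = 154.80 in total (split across the unequal shares, but the aggregate is all that matters for the group sum).
The 6 free-riders keep 36 each, adding 216. Group total = 216 + 154.80 = 370.80.

370.80 dollars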